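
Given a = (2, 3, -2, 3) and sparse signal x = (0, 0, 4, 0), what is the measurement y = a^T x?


Non-zero terms: ['-2*4']
Products: [-8]
y = sum = -8.

-8


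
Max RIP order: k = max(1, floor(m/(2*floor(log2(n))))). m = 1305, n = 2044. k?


floor(log2(2044)) = 10.
2*10 = 20.
m/(2*floor(log2(n))) = 1305/20 ≈ 65.25.
floor = 65.
k = max(1, 65) = 65.

65


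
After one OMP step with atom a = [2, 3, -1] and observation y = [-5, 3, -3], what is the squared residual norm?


a^T a = 14.
a^T y = 2.
coeff = 2/14 = 1/7.
||r||^2 = 299/7.

299/7


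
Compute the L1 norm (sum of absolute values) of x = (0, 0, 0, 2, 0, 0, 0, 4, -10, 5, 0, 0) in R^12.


Non-zero entries: [(3, 2), (7, 4), (8, -10), (9, 5)]
Absolute values: [2, 4, 10, 5]
||x||_1 = sum = 21.

21


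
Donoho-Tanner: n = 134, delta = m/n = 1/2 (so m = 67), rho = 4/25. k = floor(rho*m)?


m = 1/2*134 = 67.
rho = 4/25.
rho*m = 4/25*67 = 10.72.
k = floor(10.72) = 10.

10


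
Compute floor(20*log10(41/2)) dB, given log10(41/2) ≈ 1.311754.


||x||/||e|| = 41/2.
log10(41/2) ≈ 1.311754.
20*log10(||x||/||e||) ≈ 20*1.311754 = 26.23508.
floor(26.23508) = 26.

26


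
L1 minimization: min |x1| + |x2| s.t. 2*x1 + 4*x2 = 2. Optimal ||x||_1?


Axis intercepts:
  x1 = 1, x2 = 0: L1 = 1
  x1 = 0, x2 = 1/2: L1 = 1/2
x* = (0, 1/2)
||x*||_1 = 1/2.

1/2


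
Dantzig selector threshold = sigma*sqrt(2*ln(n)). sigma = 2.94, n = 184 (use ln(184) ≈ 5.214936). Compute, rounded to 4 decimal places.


ln(184) ≈ 5.214936.
2*ln(n) ≈ 10.429872.
sqrt(2*ln(n)) ≈ sqrt(10.429872) ≈ 3.229531.
threshold ≈ 2.94*3.229531 = 9.49482114 ≈ 9.4948.

9.4948


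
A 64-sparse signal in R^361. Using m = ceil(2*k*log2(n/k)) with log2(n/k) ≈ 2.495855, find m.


log2(n/k) = log2(361/64) ≈ 2.495855.
2*k*log2(n/k) ≈ 2*64*2.495855 = 319.46944.
m = ceil(319.46944) = 320.

320


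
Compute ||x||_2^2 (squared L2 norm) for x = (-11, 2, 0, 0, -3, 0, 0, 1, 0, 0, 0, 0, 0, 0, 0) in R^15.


Non-zero entries: [(0, -11), (1, 2), (4, -3), (7, 1)]
Squares: [121, 4, 9, 1]
||x||_2^2 = sum = 135.

135


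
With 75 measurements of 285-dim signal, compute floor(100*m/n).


100*m/n = 100*75/285 ≈ 26.3158.
floor = 26.

26


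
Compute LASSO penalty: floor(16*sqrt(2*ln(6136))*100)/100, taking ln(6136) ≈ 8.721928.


ln(6136) ≈ 8.721928.
2*ln(n) ≈ 17.443856.
sqrt(2*ln(n)) ≈ sqrt(17.443856) ≈ 4.176584.
lambda ≈ 16*4.176584 = 66.825344.
floor(lambda*100)/100 = 66.82.

66.82


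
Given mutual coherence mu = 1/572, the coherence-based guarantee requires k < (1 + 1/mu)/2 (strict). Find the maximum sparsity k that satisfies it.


1/mu = 572.
1 + 1/mu = 573.
(1 + 1/mu)/2 = 286.5 is not an integer, so k_max = floor(286.5) = 286.

286


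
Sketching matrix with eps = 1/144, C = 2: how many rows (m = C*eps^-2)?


1/eps = 144.
(1/eps)^2 = 20736.
m = 2*20736 = 41472.

41472


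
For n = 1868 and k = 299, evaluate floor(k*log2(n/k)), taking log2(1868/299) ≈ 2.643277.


log2(n/k) = log2(1868/299) ≈ 2.643277.
k*log2(n/k) ≈ 299*2.643277 = 790.339823.
floor(790.339823) = 790.

790


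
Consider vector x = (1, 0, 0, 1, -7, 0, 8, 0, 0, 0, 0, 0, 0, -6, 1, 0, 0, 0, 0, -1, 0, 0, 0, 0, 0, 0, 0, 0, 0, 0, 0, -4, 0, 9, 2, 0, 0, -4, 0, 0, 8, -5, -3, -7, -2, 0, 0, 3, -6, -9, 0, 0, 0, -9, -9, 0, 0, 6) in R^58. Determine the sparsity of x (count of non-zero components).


Non-zero positions: [0, 3, 4, 6, 13, 14, 19, 31, 33, 34, 37, 40, 41, 42, 43, 44, 47, 48, 49, 53, 54, 57].
Sparsity = 22.

22


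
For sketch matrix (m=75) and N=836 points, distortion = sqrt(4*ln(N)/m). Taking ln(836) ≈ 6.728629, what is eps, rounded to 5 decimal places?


ln(836) ≈ 6.728629.
4*ln(N)/m ≈ 4*6.728629/75 ≈ 0.35886021.
eps = sqrt(0.35886021) ≈ 0.5990494 ≈ 0.59905.

0.59905


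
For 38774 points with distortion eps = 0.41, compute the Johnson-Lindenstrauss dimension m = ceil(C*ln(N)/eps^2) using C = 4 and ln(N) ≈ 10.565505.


ln(38774) ≈ 10.565505.
eps^2 = 0.41^2 = 0.1681.
C*ln(N)/eps^2 ≈ 4*10.565505/0.1681 ≈ 251.41.
m = ceil(251.41) = 252.

252


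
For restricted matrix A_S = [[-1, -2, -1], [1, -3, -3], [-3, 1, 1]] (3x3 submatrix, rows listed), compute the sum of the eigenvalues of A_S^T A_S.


Sum of eigenvalues of A_S^T A_S = trace(A_S^T A_S) = sum of squared column norms of A_S.
A_S^T A_S diagonal: [11, 14, 11].
trace = 11 + 14 + 11 = 36.

36


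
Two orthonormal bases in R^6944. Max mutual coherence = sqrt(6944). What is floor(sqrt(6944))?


83^2 = 6889 <= 6944 < 7056 = 84^2, so 83 <= sqrt(6944) < 84.
floor(sqrt(6944)) = 83.

83


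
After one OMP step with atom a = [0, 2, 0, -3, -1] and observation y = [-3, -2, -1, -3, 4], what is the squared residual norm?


a^T a = 14.
a^T y = 1.
coeff = 1/14 = 1/14.
||r||^2 = 545/14.

545/14


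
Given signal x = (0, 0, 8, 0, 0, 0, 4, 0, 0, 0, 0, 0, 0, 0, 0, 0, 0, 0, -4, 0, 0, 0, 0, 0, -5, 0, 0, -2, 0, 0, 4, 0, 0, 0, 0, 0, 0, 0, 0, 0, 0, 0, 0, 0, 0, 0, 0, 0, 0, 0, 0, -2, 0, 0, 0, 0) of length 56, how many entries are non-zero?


Non-zero positions: [2, 6, 18, 24, 27, 30, 51].
Sparsity = 7.

7


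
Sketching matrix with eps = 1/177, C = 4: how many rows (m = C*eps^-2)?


1/eps = 177.
(1/eps)^2 = 31329.
m = 4*31329 = 125316.

125316


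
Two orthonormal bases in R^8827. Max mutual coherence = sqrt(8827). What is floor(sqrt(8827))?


93^2 = 8649 <= 8827 < 8836 = 94^2, so 93 <= sqrt(8827) < 94.
floor(sqrt(8827)) = 93.

93


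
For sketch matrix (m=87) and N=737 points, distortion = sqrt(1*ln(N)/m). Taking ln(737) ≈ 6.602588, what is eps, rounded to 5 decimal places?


ln(737) ≈ 6.602588.
1*ln(N)/m ≈ 1*6.602588/87 ≈ 0.07589182.
eps = sqrt(0.07589182) ≈ 0.2754847 ≈ 0.27548.

0.27548


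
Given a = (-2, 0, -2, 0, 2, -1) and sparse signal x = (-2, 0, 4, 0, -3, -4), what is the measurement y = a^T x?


Non-zero terms: ['-2*-2', '-2*4', '2*-3', '-1*-4']
Products: [4, -8, -6, 4]
y = sum = -6.

-6


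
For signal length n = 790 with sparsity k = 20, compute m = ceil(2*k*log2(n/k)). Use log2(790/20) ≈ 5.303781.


log2(n/k) = log2(790/20) ≈ 5.303781.
2*k*log2(n/k) ≈ 2*20*5.303781 = 212.15124.
m = ceil(212.15124) = 213.

213


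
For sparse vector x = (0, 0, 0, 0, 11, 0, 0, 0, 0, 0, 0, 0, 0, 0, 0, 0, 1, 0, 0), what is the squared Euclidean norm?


Non-zero entries: [(4, 11), (16, 1)]
Squares: [121, 1]
||x||_2^2 = sum = 122.

122


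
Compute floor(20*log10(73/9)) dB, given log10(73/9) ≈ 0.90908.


||x||/||e|| = 73/9.
log10(73/9) ≈ 0.90908.
20*log10(||x||/||e||) ≈ 20*0.90908 = 18.1816.
floor(18.1816) = 18.

18


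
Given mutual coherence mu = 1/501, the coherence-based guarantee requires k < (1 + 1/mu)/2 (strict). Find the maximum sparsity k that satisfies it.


1/mu = 501.
1 + 1/mu = 502.
(1 + 1/mu)/2 = 251 is an integer and the inequality is strict, so k_max = 251 - 1 = 250.

250


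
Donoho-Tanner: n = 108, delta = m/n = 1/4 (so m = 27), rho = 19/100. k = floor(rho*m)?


m = 1/4*108 = 27.
rho = 19/100.
rho*m = 19/100*27 = 5.13.
k = floor(5.13) = 5.

5


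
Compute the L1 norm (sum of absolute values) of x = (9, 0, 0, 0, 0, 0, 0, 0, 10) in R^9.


Non-zero entries: [(0, 9), (8, 10)]
Absolute values: [9, 10]
||x||_1 = sum = 19.

19


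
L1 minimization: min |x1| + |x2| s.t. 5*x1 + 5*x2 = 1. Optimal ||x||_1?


Axis intercepts:
  x1 = 1/5, x2 = 0: L1 = 1/5
  x1 = 0, x2 = 1/5: L1 = 1/5
x* = (1/5, 0)
||x*||_1 = 1/5.

1/5


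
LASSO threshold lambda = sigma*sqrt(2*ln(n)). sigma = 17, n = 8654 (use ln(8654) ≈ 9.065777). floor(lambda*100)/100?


ln(8654) ≈ 9.065777.
2*ln(n) ≈ 18.131554.
sqrt(2*ln(n)) ≈ sqrt(18.131554) ≈ 4.258116.
lambda ≈ 17*4.258116 = 72.387972.
floor(lambda*100)/100 = 72.38.

72.38


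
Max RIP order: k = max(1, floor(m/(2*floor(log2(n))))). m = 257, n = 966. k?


floor(log2(966)) = 9.
2*9 = 18.
m/(2*floor(log2(n))) = 257/18 ≈ 14.2778.
floor = 14.
k = max(1, 14) = 14.

14


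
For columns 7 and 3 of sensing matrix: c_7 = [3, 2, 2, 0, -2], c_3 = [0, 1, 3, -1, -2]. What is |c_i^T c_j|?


Inner product: 3*0 + 2*1 + 2*3 + 0*-1 + -2*-2
Products: [0, 2, 6, 0, 4]
Sum = 12.
|dot| = 12.

12


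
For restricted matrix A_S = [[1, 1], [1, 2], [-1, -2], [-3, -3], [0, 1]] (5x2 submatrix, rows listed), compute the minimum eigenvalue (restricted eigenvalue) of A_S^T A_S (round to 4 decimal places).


A_S^T A_S = [[12, 14], [14, 19]].
trace = 31.
det = 32.
disc = trace^2 - 4*det = 961 - 4*32 = 833.
sqrt(833) ≈ 28.861739.
lam_min = (31 - sqrt(833))/2 ≈ (31 - 28.861739)/2 = 1.0691305 ≈ 1.0691.

1.0691


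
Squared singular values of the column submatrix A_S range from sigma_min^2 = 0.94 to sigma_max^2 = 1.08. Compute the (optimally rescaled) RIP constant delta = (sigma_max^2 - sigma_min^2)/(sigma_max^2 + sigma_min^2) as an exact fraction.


lambda_max - lambda_min = 1.08 - 0.94 = 0.14.
lambda_max + lambda_min = 1.08 + 0.94 = 2.02.
delta = 0.14/2.02 = 14/202 = 7/101.

7/101


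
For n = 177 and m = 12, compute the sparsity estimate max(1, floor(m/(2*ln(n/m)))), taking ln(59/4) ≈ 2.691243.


n/m = 177/12 = 59/4.
ln(n/m) ≈ 2.691243.
2*ln(n/m) ≈ 5.382486.
m/(2*ln(n/m)) ≈ 12/5.382486 ≈ 2.2295.
floor = 2.
k_max = max(1, 2) = 2.

2


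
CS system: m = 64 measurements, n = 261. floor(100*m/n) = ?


100*m/n = 100*64/261 ≈ 24.5211.
floor = 24.

24


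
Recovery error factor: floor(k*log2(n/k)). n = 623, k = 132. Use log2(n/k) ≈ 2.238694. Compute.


log2(n/k) = log2(623/132) ≈ 2.238694.
k*log2(n/k) ≈ 132*2.238694 = 295.507608.
floor(295.507608) = 295.

295


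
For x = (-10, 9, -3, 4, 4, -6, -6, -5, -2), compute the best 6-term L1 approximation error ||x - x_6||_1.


Sorted |x_i| descending: [10, 9, 6, 6, 5, 4, 4, 3, 2]
Keep top 6: [10, 9, 6, 6, 5, 4]
Tail entries: [4, 3, 2]
L1 error = sum of tail = 9.

9


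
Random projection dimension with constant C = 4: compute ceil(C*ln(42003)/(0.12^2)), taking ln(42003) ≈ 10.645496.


ln(42003) ≈ 10.645496.
eps^2 = 0.12^2 = 0.0144.
C*ln(N)/eps^2 ≈ 4*10.645496/0.0144 ≈ 2957.0822.
m = ceil(2957.0822) = 2958.

2958


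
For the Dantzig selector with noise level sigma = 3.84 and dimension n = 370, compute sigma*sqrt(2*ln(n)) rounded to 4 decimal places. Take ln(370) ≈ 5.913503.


ln(370) ≈ 5.913503.
2*ln(n) ≈ 11.827006.
sqrt(2*ln(n)) ≈ sqrt(11.827006) ≈ 3.439041.
threshold ≈ 3.84*3.439041 = 13.20591744 ≈ 13.2059.

13.2059


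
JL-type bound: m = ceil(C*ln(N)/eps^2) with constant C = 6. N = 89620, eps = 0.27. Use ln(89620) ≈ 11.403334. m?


ln(89620) ≈ 11.403334.
eps^2 = 0.27^2 = 0.0729.
C*ln(N)/eps^2 ≈ 6*11.403334/0.0729 ≈ 938.546.
m = ceil(938.546) = 939.

939


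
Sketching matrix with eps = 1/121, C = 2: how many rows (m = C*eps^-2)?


1/eps = 121.
(1/eps)^2 = 14641.
m = 2*14641 = 29282.

29282


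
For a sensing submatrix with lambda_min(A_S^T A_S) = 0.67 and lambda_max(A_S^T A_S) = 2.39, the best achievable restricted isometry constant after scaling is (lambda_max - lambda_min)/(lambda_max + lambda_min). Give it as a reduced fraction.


lambda_max - lambda_min = 2.39 - 0.67 = 1.72.
lambda_max + lambda_min = 2.39 + 0.67 = 3.06.
delta = 1.72/3.06 = 172/306 = 86/153.

86/153


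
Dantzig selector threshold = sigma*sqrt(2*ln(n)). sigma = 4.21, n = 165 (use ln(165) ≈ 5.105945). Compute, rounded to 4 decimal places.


ln(165) ≈ 5.105945.
2*ln(n) ≈ 10.21189.
sqrt(2*ln(n)) ≈ sqrt(10.21189) ≈ 3.195605.
threshold ≈ 4.21*3.195605 = 13.45349705 ≈ 13.4535.

13.4535


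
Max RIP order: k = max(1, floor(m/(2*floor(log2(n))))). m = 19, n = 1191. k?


floor(log2(1191)) = 10.
2*10 = 20.
m/(2*floor(log2(n))) = 19/20 ≈ 0.95.
floor = 0.
k = max(1, 0) = 1.

1


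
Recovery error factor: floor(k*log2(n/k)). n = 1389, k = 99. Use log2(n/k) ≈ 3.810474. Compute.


log2(n/k) = log2(1389/99) ≈ 3.810474.
k*log2(n/k) ≈ 99*3.810474 = 377.236926.
floor(377.236926) = 377.

377


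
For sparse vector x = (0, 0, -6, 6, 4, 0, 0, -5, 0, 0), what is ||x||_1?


Non-zero entries: [(2, -6), (3, 6), (4, 4), (7, -5)]
Absolute values: [6, 6, 4, 5]
||x||_1 = sum = 21.

21


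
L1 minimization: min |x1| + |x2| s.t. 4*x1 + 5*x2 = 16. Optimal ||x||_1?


Axis intercepts:
  x1 = 4, x2 = 0: L1 = 4
  x1 = 0, x2 = 16/5: L1 = 16/5
x* = (0, 16/5)
||x*||_1 = 16/5.

16/5


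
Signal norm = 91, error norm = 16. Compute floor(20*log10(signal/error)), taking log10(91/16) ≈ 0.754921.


||x||/||e|| = 91/16.
log10(91/16) ≈ 0.754921.
20*log10(||x||/||e||) ≈ 20*0.754921 = 15.09842.
floor(15.09842) = 15.

15


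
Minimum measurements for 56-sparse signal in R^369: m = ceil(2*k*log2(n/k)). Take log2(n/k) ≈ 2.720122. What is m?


log2(n/k) = log2(369/56) ≈ 2.720122.
2*k*log2(n/k) ≈ 2*56*2.720122 = 304.653664.
m = ceil(304.653664) = 305.

305


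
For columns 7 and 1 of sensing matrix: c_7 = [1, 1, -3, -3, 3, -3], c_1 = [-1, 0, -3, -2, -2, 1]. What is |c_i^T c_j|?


Inner product: 1*-1 + 1*0 + -3*-3 + -3*-2 + 3*-2 + -3*1
Products: [-1, 0, 9, 6, -6, -3]
Sum = 5.
|dot| = 5.

5


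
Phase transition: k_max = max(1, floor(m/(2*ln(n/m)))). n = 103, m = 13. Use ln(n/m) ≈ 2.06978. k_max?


n/m = 103/13.
ln(n/m) ≈ 2.06978.
2*ln(n/m) ≈ 4.13956.
m/(2*ln(n/m)) ≈ 13/4.13956 ≈ 3.1404.
floor = 3.
k_max = max(1, 3) = 3.

3


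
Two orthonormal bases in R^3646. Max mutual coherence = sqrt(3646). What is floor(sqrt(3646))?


60^2 = 3600 <= 3646 < 3721 = 61^2, so 60 <= sqrt(3646) < 61.
floor(sqrt(3646)) = 60.

60


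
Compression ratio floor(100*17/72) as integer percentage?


100*m/n = 100*17/72 ≈ 23.6111.
floor = 23.

23


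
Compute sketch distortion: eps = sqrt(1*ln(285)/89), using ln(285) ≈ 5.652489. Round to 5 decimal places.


ln(285) ≈ 5.652489.
1*ln(N)/m ≈ 1*5.652489/89 ≈ 0.06351111.
eps = sqrt(0.06351111) ≈ 0.2520141 ≈ 0.25201.

0.25201


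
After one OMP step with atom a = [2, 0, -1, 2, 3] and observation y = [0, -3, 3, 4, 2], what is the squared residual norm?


a^T a = 18.
a^T y = 11.
coeff = 11/18 = 11/18.
||r||^2 = 563/18.

563/18


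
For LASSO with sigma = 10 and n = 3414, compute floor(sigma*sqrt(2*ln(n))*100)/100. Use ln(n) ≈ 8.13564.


ln(3414) ≈ 8.13564.
2*ln(n) ≈ 16.27128.
sqrt(2*ln(n)) ≈ sqrt(16.27128) ≈ 4.033767.
lambda ≈ 10*4.033767 = 40.33767.
floor(lambda*100)/100 = 40.33.

40.33


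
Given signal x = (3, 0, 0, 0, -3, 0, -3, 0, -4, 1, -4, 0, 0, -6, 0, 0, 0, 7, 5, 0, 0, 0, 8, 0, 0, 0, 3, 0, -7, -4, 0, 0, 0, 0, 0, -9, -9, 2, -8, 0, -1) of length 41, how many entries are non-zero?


Non-zero positions: [0, 4, 6, 8, 9, 10, 13, 17, 18, 22, 26, 28, 29, 35, 36, 37, 38, 40].
Sparsity = 18.

18


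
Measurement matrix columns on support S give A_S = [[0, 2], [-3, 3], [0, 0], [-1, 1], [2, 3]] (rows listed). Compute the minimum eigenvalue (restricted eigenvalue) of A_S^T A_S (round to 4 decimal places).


A_S^T A_S = [[14, -4], [-4, 23]].
trace = 37.
det = 306.
disc = trace^2 - 4*det = 1369 - 4*306 = 145.
sqrt(145) ≈ 12.041595.
lam_min = (37 - sqrt(145))/2 ≈ (37 - 12.041595)/2 = 12.4792025 ≈ 12.4792.

12.4792


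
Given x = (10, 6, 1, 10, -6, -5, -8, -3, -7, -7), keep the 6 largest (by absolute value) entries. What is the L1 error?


Sorted |x_i| descending: [10, 10, 8, 7, 7, 6, 6, 5, 3, 1]
Keep top 6: [10, 10, 8, 7, 7, 6]
Tail entries: [6, 5, 3, 1]
L1 error = sum of tail = 15.

15


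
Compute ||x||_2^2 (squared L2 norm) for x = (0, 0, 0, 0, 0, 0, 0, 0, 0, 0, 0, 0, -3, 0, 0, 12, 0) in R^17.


Non-zero entries: [(12, -3), (15, 12)]
Squares: [9, 144]
||x||_2^2 = sum = 153.

153


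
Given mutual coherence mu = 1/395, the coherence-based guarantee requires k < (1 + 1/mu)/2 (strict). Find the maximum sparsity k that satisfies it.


1/mu = 395.
1 + 1/mu = 396.
(1 + 1/mu)/2 = 198 is an integer and the inequality is strict, so k_max = 198 - 1 = 197.

197


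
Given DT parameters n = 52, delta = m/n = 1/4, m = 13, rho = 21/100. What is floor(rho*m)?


m = 1/4*52 = 13.
rho = 21/100.
rho*m = 21/100*13 = 2.73.
k = floor(2.73) = 2.

2


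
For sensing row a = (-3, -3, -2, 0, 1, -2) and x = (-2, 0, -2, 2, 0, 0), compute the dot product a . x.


Non-zero terms: ['-3*-2', '-2*-2', '0*2']
Products: [6, 4, 0]
y = sum = 10.

10


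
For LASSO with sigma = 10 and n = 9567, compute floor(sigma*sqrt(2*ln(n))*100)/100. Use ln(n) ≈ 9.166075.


ln(9567) ≈ 9.166075.
2*ln(n) ≈ 18.33215.
sqrt(2*ln(n)) ≈ sqrt(18.33215) ≈ 4.281606.
lambda ≈ 10*4.281606 = 42.81606.
floor(lambda*100)/100 = 42.81.

42.81


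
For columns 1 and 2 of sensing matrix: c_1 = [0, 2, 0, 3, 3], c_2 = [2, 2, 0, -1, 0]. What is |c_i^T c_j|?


Inner product: 0*2 + 2*2 + 0*0 + 3*-1 + 3*0
Products: [0, 4, 0, -3, 0]
Sum = 1.
|dot| = 1.

1


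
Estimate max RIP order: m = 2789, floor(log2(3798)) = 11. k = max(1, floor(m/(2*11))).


floor(log2(3798)) = 11.
2*11 = 22.
m/(2*floor(log2(n))) = 2789/22 ≈ 126.7727.
floor = 126.
k = max(1, 126) = 126.

126


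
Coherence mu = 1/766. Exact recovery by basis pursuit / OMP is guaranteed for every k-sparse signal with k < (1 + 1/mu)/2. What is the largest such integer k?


1/mu = 766.
1 + 1/mu = 767.
(1 + 1/mu)/2 = 383.5 is not an integer, so k_max = floor(383.5) = 383.

383


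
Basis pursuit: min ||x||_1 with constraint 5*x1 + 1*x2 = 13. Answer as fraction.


Axis intercepts:
  x1 = 13/5, x2 = 0: L1 = 13/5
  x1 = 0, x2 = 13: L1 = 13
x* = (13/5, 0)
||x*||_1 = 13/5.

13/5


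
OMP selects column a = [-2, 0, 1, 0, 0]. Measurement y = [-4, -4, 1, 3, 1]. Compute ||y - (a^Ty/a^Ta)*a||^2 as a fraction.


a^T a = 5.
a^T y = 9.
coeff = 9/5 = 9/5.
||r||^2 = 134/5.

134/5


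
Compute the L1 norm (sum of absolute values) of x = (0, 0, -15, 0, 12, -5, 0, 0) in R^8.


Non-zero entries: [(2, -15), (4, 12), (5, -5)]
Absolute values: [15, 12, 5]
||x||_1 = sum = 32.

32


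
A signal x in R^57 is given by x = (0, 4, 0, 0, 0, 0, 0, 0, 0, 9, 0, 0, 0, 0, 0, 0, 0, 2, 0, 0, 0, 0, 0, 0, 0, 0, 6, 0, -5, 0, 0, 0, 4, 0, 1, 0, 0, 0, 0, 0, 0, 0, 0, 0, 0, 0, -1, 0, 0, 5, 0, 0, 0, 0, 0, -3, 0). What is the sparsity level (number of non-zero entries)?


Non-zero positions: [1, 9, 17, 26, 28, 32, 34, 46, 49, 55].
Sparsity = 10.

10


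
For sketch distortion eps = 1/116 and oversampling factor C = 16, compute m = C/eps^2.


1/eps = 116.
(1/eps)^2 = 13456.
m = 16*13456 = 215296.

215296


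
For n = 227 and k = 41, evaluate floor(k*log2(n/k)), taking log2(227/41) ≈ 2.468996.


log2(n/k) = log2(227/41) ≈ 2.468996.
k*log2(n/k) ≈ 41*2.468996 = 101.228836.
floor(101.228836) = 101.

101


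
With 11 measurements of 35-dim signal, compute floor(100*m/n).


100*m/n = 100*11/35 ≈ 31.4286.
floor = 31.

31


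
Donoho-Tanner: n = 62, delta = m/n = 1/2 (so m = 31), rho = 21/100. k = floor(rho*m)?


m = 1/2*62 = 31.
rho = 21/100.
rho*m = 21/100*31 = 6.51.
k = floor(6.51) = 6.

6


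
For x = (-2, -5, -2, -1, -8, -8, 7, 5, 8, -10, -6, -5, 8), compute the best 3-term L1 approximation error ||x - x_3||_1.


Sorted |x_i| descending: [10, 8, 8, 8, 8, 7, 6, 5, 5, 5, 2, 2, 1]
Keep top 3: [10, 8, 8]
Tail entries: [8, 8, 7, 6, 5, 5, 5, 2, 2, 1]
L1 error = sum of tail = 49.

49


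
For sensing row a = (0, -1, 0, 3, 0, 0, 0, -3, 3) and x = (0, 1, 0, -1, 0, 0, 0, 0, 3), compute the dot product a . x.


Non-zero terms: ['-1*1', '3*-1', '3*3']
Products: [-1, -3, 9]
y = sum = 5.

5


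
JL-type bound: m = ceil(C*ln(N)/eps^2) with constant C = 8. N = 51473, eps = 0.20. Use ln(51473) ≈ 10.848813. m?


ln(51473) ≈ 10.848813.
eps^2 = 0.20^2 = 0.04.
C*ln(N)/eps^2 ≈ 8*10.848813/0.04 ≈ 2169.7626.
m = ceil(2169.7626) = 2170.

2170


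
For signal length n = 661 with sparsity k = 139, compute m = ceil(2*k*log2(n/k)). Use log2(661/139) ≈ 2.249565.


log2(n/k) = log2(661/139) ≈ 2.249565.
2*k*log2(n/k) ≈ 2*139*2.249565 = 625.37907.
m = ceil(625.37907) = 626.

626


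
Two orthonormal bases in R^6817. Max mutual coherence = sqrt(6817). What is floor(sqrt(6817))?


82^2 = 6724 <= 6817 < 6889 = 83^2, so 82 <= sqrt(6817) < 83.
floor(sqrt(6817)) = 82.

82


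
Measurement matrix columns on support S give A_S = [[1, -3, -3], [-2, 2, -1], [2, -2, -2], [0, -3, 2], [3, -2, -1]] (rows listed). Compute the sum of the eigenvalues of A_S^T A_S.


Sum of eigenvalues of A_S^T A_S = trace(A_S^T A_S) = sum of squared column norms of A_S.
A_S^T A_S diagonal: [18, 30, 19].
trace = 18 + 30 + 19 = 67.

67


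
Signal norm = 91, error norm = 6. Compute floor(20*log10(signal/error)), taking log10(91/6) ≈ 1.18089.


||x||/||e|| = 91/6.
log10(91/6) ≈ 1.18089.
20*log10(||x||/||e||) ≈ 20*1.18089 = 23.6178.
floor(23.6178) = 23.

23


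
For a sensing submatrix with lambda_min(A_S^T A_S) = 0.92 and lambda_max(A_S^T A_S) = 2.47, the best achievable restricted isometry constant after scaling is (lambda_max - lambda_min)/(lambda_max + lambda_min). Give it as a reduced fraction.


lambda_max - lambda_min = 2.47 - 0.92 = 1.55.
lambda_max + lambda_min = 2.47 + 0.92 = 3.39.
delta = 1.55/3.39 = 155/339.

155/339


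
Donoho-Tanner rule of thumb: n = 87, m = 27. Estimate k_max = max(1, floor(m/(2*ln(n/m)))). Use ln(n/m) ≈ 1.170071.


n/m = 87/27 = 29/9.
ln(n/m) ≈ 1.170071.
2*ln(n/m) ≈ 2.340142.
m/(2*ln(n/m)) ≈ 27/2.340142 ≈ 11.5378.
floor = 11.
k_max = max(1, 11) = 11.

11


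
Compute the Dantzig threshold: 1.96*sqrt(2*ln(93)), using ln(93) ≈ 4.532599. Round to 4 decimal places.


ln(93) ≈ 4.532599.
2*ln(n) ≈ 9.065198.
sqrt(2*ln(n)) ≈ sqrt(9.065198) ≈ 3.010847.
threshold ≈ 1.96*3.010847 = 5.90126012 ≈ 5.9013.

5.9013


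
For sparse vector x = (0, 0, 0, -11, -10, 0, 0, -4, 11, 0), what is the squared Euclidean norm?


Non-zero entries: [(3, -11), (4, -10), (7, -4), (8, 11)]
Squares: [121, 100, 16, 121]
||x||_2^2 = sum = 358.

358


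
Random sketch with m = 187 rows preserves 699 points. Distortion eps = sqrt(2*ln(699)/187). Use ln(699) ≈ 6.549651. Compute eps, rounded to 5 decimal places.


ln(699) ≈ 6.549651.
2*ln(N)/m ≈ 2*6.549651/187 ≈ 0.07004974.
eps = sqrt(0.07004974) ≈ 0.2646691 ≈ 0.26467.

0.26467


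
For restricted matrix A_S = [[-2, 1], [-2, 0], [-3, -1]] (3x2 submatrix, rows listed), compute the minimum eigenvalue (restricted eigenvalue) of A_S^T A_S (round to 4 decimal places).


A_S^T A_S = [[17, 1], [1, 2]].
trace = 19.
det = 33.
disc = trace^2 - 4*det = 361 - 4*33 = 229.
sqrt(229) ≈ 15.132746.
lam_min = (19 - sqrt(229))/2 ≈ (19 - 15.132746)/2 = 1.933627 ≈ 1.9336.

1.9336


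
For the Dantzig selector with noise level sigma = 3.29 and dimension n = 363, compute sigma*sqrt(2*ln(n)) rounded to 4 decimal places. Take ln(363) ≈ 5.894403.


ln(363) ≈ 5.894403.
2*ln(n) ≈ 11.788806.
sqrt(2*ln(n)) ≈ sqrt(11.788806) ≈ 3.433483.
threshold ≈ 3.29*3.433483 = 11.29615907 ≈ 11.2962.

11.2962


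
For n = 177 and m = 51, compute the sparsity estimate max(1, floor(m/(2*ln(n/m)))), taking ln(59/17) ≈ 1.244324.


n/m = 177/51 = 59/17.
ln(n/m) ≈ 1.244324.
2*ln(n/m) ≈ 2.488648.
m/(2*ln(n/m)) ≈ 51/2.488648 ≈ 20.4931.
floor = 20.
k_max = max(1, 20) = 20.

20


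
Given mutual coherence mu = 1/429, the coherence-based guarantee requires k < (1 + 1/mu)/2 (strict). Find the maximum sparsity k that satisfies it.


1/mu = 429.
1 + 1/mu = 430.
(1 + 1/mu)/2 = 215 is an integer and the inequality is strict, so k_max = 215 - 1 = 214.

214


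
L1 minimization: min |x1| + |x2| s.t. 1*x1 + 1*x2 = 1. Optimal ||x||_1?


Axis intercepts:
  x1 = 1, x2 = 0: L1 = 1
  x1 = 0, x2 = 1: L1 = 1
x* = (1, 0)
||x*||_1 = 1.

1


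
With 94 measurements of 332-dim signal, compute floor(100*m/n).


100*m/n = 100*94/332 ≈ 28.3133.
floor = 28.

28


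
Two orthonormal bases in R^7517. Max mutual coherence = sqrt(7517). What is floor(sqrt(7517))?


86^2 = 7396 <= 7517 < 7569 = 87^2, so 86 <= sqrt(7517) < 87.
floor(sqrt(7517)) = 86.

86


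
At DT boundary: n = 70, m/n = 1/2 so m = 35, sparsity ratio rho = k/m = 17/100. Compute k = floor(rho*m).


m = 1/2*70 = 35.
rho = 17/100.
rho*m = 17/100*35 = 5.95.
k = floor(5.95) = 5.

5


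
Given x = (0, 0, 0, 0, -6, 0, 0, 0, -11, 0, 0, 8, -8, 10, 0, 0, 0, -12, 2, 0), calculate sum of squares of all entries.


Non-zero entries: [(4, -6), (8, -11), (11, 8), (12, -8), (13, 10), (17, -12), (18, 2)]
Squares: [36, 121, 64, 64, 100, 144, 4]
||x||_2^2 = sum = 533.

533


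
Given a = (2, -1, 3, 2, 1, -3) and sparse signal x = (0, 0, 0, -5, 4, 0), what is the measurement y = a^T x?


Non-zero terms: ['2*-5', '1*4']
Products: [-10, 4]
y = sum = -6.

-6


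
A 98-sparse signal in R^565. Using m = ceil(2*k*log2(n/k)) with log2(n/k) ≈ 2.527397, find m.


log2(n/k) = log2(565/98) ≈ 2.527397.
2*k*log2(n/k) ≈ 2*98*2.527397 = 495.369812.
m = ceil(495.369812) = 496.

496


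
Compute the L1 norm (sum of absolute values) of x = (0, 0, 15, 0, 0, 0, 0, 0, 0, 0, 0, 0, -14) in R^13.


Non-zero entries: [(2, 15), (12, -14)]
Absolute values: [15, 14]
||x||_1 = sum = 29.

29


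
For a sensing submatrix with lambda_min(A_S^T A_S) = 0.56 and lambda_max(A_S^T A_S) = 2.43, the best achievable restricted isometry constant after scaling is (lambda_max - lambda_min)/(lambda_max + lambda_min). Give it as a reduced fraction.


lambda_max - lambda_min = 2.43 - 0.56 = 1.87.
lambda_max + lambda_min = 2.43 + 0.56 = 2.99.
delta = 1.87/2.99 = 187/299.

187/299


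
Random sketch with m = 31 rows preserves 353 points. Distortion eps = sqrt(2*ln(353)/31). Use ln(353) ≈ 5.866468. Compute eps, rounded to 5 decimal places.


ln(353) ≈ 5.866468.
2*ln(N)/m ≈ 2*5.866468/31 ≈ 0.37848181.
eps = sqrt(0.37848181) ≈ 0.6152088 ≈ 0.61521.

0.61521


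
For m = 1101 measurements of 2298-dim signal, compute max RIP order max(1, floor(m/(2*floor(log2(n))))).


floor(log2(2298)) = 11.
2*11 = 22.
m/(2*floor(log2(n))) = 1101/22 ≈ 50.0455.
floor = 50.
k = max(1, 50) = 50.

50


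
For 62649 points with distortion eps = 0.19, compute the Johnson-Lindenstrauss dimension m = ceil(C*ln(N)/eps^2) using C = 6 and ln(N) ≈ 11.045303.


ln(62649) ≈ 11.045303.
eps^2 = 0.19^2 = 0.0361.
C*ln(N)/eps^2 ≈ 6*11.045303/0.0361 ≈ 1835.7844.
m = ceil(1835.7844) = 1836.

1836


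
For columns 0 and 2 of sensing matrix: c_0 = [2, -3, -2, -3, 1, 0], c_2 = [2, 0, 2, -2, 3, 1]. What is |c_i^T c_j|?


Inner product: 2*2 + -3*0 + -2*2 + -3*-2 + 1*3 + 0*1
Products: [4, 0, -4, 6, 3, 0]
Sum = 9.
|dot| = 9.

9


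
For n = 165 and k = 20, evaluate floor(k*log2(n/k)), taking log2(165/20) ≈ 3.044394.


log2(n/k) = log2(165/20) ≈ 3.044394.
k*log2(n/k) ≈ 20*3.044394 = 60.88788.
floor(60.88788) = 60.

60


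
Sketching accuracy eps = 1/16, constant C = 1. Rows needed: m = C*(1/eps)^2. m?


1/eps = 16.
(1/eps)^2 = 256.
m = 1*256 = 256.

256


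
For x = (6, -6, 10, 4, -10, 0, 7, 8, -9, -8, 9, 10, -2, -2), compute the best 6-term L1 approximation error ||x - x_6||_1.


Sorted |x_i| descending: [10, 10, 10, 9, 9, 8, 8, 7, 6, 6, 4, 2, 2, 0]
Keep top 6: [10, 10, 10, 9, 9, 8]
Tail entries: [8, 7, 6, 6, 4, 2, 2, 0]
L1 error = sum of tail = 35.

35


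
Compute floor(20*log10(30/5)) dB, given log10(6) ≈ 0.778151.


||x||/||e|| = 30/5 = 6.
log10(6) ≈ 0.778151.
20*log10(||x||/||e||) ≈ 20*0.778151 = 15.56302.
floor(15.56302) = 15.

15


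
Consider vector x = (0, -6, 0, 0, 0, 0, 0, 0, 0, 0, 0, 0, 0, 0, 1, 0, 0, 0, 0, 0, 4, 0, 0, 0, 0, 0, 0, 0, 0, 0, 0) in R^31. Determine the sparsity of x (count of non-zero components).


Non-zero positions: [1, 14, 20].
Sparsity = 3.

3


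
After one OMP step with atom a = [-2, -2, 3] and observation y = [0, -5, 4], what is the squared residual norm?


a^T a = 17.
a^T y = 22.
coeff = 22/17 = 22/17.
||r||^2 = 213/17.

213/17


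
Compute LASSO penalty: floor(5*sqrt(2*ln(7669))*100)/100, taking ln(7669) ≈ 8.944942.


ln(7669) ≈ 8.944942.
2*ln(n) ≈ 17.889884.
sqrt(2*ln(n)) ≈ sqrt(17.889884) ≈ 4.229643.
lambda ≈ 5*4.229643 = 21.148215.
floor(lambda*100)/100 = 21.14.

21.14


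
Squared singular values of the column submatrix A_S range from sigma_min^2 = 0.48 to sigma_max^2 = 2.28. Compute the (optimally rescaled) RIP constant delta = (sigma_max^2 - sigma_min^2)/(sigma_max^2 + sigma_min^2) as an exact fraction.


lambda_max - lambda_min = 2.28 - 0.48 = 1.80.
lambda_max + lambda_min = 2.28 + 0.48 = 2.76.
delta = 1.80/2.76 = 180/276 = 15/23.

15/23


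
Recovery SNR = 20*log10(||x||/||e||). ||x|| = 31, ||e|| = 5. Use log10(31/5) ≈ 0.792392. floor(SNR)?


||x||/||e|| = 31/5.
log10(31/5) ≈ 0.792392.
20*log10(||x||/||e||) ≈ 20*0.792392 = 15.84784.
floor(15.84784) = 15.

15


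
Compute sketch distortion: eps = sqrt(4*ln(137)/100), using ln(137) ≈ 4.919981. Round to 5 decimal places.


ln(137) ≈ 4.919981.
4*ln(N)/m ≈ 4*4.919981/100 ≈ 0.19679924.
eps = sqrt(0.19679924) ≈ 0.4436206 ≈ 0.44362.

0.44362


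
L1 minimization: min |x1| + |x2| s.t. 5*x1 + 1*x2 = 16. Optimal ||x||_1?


Axis intercepts:
  x1 = 16/5, x2 = 0: L1 = 16/5
  x1 = 0, x2 = 16: L1 = 16
x* = (16/5, 0)
||x*||_1 = 16/5.

16/5


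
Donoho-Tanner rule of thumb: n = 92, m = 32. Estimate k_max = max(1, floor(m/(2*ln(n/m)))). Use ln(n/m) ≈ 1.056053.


n/m = 92/32 = 23/8.
ln(n/m) ≈ 1.056053.
2*ln(n/m) ≈ 2.112106.
m/(2*ln(n/m)) ≈ 32/2.112106 ≈ 15.1508.
floor = 15.
k_max = max(1, 15) = 15.

15


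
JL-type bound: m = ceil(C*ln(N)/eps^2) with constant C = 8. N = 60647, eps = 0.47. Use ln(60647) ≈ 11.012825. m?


ln(60647) ≈ 11.012825.
eps^2 = 0.47^2 = 0.2209.
C*ln(N)/eps^2 ≈ 8*11.012825/0.2209 ≈ 398.8348.
m = ceil(398.8348) = 399.

399


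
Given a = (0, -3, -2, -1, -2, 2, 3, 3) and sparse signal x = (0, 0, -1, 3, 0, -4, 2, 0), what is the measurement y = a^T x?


Non-zero terms: ['-2*-1', '-1*3', '2*-4', '3*2']
Products: [2, -3, -8, 6]
y = sum = -3.

-3


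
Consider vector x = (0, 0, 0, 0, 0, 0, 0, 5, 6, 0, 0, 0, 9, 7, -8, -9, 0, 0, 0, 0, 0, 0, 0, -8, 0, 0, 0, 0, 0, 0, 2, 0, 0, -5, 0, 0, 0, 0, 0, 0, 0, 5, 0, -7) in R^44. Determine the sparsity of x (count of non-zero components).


Non-zero positions: [7, 8, 12, 13, 14, 15, 23, 30, 33, 41, 43].
Sparsity = 11.

11


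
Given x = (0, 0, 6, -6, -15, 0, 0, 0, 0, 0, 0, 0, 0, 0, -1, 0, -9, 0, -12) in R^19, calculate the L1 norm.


Non-zero entries: [(2, 6), (3, -6), (4, -15), (14, -1), (16, -9), (18, -12)]
Absolute values: [6, 6, 15, 1, 9, 12]
||x||_1 = sum = 49.

49


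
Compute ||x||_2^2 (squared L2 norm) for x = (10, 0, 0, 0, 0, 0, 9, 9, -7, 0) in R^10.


Non-zero entries: [(0, 10), (6, 9), (7, 9), (8, -7)]
Squares: [100, 81, 81, 49]
||x||_2^2 = sum = 311.

311


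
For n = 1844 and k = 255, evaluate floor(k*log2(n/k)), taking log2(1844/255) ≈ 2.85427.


log2(n/k) = log2(1844/255) ≈ 2.85427.
k*log2(n/k) ≈ 255*2.85427 = 727.83885.
floor(727.83885) = 727.

727


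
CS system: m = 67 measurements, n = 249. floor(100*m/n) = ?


100*m/n = 100*67/249 ≈ 26.9076.
floor = 26.

26


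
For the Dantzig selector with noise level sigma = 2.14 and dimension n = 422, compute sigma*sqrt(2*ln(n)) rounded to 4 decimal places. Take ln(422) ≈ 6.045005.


ln(422) ≈ 6.045005.
2*ln(n) ≈ 12.09001.
sqrt(2*ln(n)) ≈ sqrt(12.09001) ≈ 3.477069.
threshold ≈ 2.14*3.477069 = 7.44092766 ≈ 7.4409.

7.4409


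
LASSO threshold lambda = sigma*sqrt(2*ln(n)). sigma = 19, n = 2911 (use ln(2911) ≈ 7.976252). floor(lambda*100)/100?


ln(2911) ≈ 7.976252.
2*ln(n) ≈ 15.952504.
sqrt(2*ln(n)) ≈ sqrt(15.952504) ≈ 3.994059.
lambda ≈ 19*3.994059 = 75.887121.
floor(lambda*100)/100 = 75.88.

75.88


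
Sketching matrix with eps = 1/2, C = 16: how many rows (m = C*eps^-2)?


1/eps = 2.
(1/eps)^2 = 4.
m = 16*4 = 64.

64


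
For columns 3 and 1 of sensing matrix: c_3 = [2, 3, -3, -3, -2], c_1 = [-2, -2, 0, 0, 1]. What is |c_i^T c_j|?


Inner product: 2*-2 + 3*-2 + -3*0 + -3*0 + -2*1
Products: [-4, -6, 0, 0, -2]
Sum = -12.
|dot| = 12.

12


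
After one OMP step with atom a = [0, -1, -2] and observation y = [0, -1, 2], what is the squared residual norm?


a^T a = 5.
a^T y = -3.
coeff = -3/5 = -3/5.
||r||^2 = 16/5.

16/5


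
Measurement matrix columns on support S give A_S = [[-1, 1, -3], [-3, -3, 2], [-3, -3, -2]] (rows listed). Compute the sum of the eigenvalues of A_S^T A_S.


Sum of eigenvalues of A_S^T A_S = trace(A_S^T A_S) = sum of squared column norms of A_S.
A_S^T A_S diagonal: [19, 19, 17].
trace = 19 + 19 + 17 = 55.

55


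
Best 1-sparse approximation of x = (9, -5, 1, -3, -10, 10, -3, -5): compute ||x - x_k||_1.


Sorted |x_i| descending: [10, 10, 9, 5, 5, 3, 3, 1]
Keep top 1: [10]
Tail entries: [10, 9, 5, 5, 3, 3, 1]
L1 error = sum of tail = 36.

36


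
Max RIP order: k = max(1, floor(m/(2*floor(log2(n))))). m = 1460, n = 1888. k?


floor(log2(1888)) = 10.
2*10 = 20.
m/(2*floor(log2(n))) = 1460/20 ≈ 73.0.
floor = 73.
k = max(1, 73) = 73.

73


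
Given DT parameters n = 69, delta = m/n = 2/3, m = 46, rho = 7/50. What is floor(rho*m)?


m = 2/3*69 = 46.
rho = 7/50.
rho*m = 7/50*46 = 6.44.
k = floor(6.44) = 6.

6


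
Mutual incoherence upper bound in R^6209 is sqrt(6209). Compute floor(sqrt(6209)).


78^2 = 6084 <= 6209 < 6241 = 79^2, so 78 <= sqrt(6209) < 79.
floor(sqrt(6209)) = 78.

78


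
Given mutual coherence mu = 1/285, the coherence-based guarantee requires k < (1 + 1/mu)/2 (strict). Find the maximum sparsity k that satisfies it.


1/mu = 285.
1 + 1/mu = 286.
(1 + 1/mu)/2 = 143 is an integer and the inequality is strict, so k_max = 143 - 1 = 142.

142


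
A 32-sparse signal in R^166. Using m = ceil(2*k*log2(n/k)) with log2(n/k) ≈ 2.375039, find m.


log2(n/k) = log2(166/32) ≈ 2.375039.
2*k*log2(n/k) ≈ 2*32*2.375039 = 152.002496.
m = ceil(152.002496) = 153.

153


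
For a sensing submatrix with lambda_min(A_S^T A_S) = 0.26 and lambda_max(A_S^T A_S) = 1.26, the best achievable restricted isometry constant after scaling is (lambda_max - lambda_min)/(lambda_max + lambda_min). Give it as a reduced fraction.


lambda_max - lambda_min = 1.26 - 0.26 = 1.00.
lambda_max + lambda_min = 1.26 + 0.26 = 1.52.
delta = 1.00/1.52 = 100/152 = 25/38.

25/38


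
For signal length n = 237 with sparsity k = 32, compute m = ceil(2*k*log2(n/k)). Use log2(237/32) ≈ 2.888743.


log2(n/k) = log2(237/32) ≈ 2.888743.
2*k*log2(n/k) ≈ 2*32*2.888743 = 184.879552.
m = ceil(184.879552) = 185.

185


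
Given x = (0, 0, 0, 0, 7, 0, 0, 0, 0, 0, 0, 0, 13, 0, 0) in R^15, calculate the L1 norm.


Non-zero entries: [(4, 7), (12, 13)]
Absolute values: [7, 13]
||x||_1 = sum = 20.

20


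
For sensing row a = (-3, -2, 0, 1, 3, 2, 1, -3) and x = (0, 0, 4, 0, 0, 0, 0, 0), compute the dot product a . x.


Non-zero terms: ['0*4']
Products: [0]
y = sum = 0.

0


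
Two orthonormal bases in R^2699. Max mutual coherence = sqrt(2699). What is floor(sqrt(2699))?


51^2 = 2601 <= 2699 < 2704 = 52^2, so 51 <= sqrt(2699) < 52.
floor(sqrt(2699)) = 51.

51


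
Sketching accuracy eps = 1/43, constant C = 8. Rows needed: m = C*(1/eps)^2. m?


1/eps = 43.
(1/eps)^2 = 1849.
m = 8*1849 = 14792.

14792


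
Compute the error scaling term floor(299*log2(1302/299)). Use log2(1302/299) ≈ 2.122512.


log2(n/k) = log2(1302/299) ≈ 2.122512.
k*log2(n/k) ≈ 299*2.122512 = 634.631088.
floor(634.631088) = 634.

634


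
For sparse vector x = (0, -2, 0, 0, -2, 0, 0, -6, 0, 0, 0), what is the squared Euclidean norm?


Non-zero entries: [(1, -2), (4, -2), (7, -6)]
Squares: [4, 4, 36]
||x||_2^2 = sum = 44.

44


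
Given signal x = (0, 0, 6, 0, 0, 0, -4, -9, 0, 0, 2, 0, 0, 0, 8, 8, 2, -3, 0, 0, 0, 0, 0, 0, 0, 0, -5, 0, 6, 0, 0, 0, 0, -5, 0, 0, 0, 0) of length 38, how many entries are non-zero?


Non-zero positions: [2, 6, 7, 10, 14, 15, 16, 17, 26, 28, 33].
Sparsity = 11.

11


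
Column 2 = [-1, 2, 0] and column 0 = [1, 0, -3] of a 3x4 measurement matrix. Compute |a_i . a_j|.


Inner product: -1*1 + 2*0 + 0*-3
Products: [-1, 0, 0]
Sum = -1.
|dot| = 1.

1


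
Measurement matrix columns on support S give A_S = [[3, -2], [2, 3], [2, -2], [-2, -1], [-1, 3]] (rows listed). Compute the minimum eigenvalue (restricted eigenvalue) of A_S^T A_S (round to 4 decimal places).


A_S^T A_S = [[22, -5], [-5, 27]].
trace = 49.
det = 569.
disc = trace^2 - 4*det = 2401 - 4*569 = 125.
sqrt(125) ≈ 11.180340.
lam_min = (49 - sqrt(125))/2 ≈ (49 - 11.180340)/2 = 18.90983 ≈ 18.9098.

18.9098


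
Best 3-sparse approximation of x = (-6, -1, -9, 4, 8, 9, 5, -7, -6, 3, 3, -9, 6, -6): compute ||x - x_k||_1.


Sorted |x_i| descending: [9, 9, 9, 8, 7, 6, 6, 6, 6, 5, 4, 3, 3, 1]
Keep top 3: [9, 9, 9]
Tail entries: [8, 7, 6, 6, 6, 6, 5, 4, 3, 3, 1]
L1 error = sum of tail = 55.

55


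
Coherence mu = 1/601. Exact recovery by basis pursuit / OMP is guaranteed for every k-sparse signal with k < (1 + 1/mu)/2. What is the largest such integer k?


1/mu = 601.
1 + 1/mu = 602.
(1 + 1/mu)/2 = 301 is an integer and the inequality is strict, so k_max = 301 - 1 = 300.

300


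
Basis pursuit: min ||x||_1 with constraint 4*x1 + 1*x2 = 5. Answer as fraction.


Axis intercepts:
  x1 = 5/4, x2 = 0: L1 = 5/4
  x1 = 0, x2 = 5: L1 = 5
x* = (5/4, 0)
||x*||_1 = 5/4.

5/4


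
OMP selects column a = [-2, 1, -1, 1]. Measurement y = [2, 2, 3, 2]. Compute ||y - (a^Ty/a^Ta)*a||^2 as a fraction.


a^T a = 7.
a^T y = -3.
coeff = -3/7 = -3/7.
||r||^2 = 138/7.

138/7


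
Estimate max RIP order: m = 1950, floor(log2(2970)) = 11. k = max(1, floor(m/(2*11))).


floor(log2(2970)) = 11.
2*11 = 22.
m/(2*floor(log2(n))) = 1950/22 ≈ 88.6364.
floor = 88.
k = max(1, 88) = 88.

88


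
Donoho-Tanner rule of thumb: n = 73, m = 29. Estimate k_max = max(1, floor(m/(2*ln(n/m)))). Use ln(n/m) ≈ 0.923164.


n/m = 73/29.
ln(n/m) ≈ 0.923164.
2*ln(n/m) ≈ 1.846328.
m/(2*ln(n/m)) ≈ 29/1.846328 ≈ 15.7069.
floor = 15.
k_max = max(1, 15) = 15.

15


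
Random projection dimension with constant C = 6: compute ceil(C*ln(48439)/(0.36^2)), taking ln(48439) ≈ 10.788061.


ln(48439) ≈ 10.788061.
eps^2 = 0.36^2 = 0.1296.
C*ln(N)/eps^2 ≈ 6*10.788061/0.1296 ≈ 499.4473.
m = ceil(499.4473) = 500.

500


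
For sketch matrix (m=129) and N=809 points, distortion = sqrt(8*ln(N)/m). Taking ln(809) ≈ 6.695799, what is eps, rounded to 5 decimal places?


ln(809) ≈ 6.695799.
8*ln(N)/m ≈ 8*6.695799/129 ≈ 0.41524335.
eps = sqrt(0.41524335) ≈ 0.6443938 ≈ 0.64439.

0.64439


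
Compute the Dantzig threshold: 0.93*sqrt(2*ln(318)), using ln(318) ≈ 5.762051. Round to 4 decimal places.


ln(318) ≈ 5.762051.
2*ln(n) ≈ 11.524102.
sqrt(2*ln(n)) ≈ sqrt(11.524102) ≈ 3.394717.
threshold ≈ 0.93*3.394717 = 3.15708681 ≈ 3.1571.

3.1571


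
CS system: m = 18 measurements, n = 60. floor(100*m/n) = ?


100*m/n = 100*18/60 ≈ 30.0.
floor = 30.

30


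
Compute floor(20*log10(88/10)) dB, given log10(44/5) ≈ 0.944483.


||x||/||e|| = 88/10 = 44/5.
log10(44/5) ≈ 0.944483.
20*log10(||x||/||e||) ≈ 20*0.944483 = 18.88966.
floor(18.88966) = 18.

18


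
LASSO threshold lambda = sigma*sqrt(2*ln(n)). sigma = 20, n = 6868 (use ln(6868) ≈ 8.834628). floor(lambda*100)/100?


ln(6868) ≈ 8.834628.
2*ln(n) ≈ 17.669256.
sqrt(2*ln(n)) ≈ sqrt(17.669256) ≈ 4.203481.
lambda ≈ 20*4.203481 = 84.06962.
floor(lambda*100)/100 = 84.06.

84.06


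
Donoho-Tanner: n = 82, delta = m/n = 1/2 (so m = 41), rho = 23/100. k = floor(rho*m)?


m = 1/2*82 = 41.
rho = 23/100.
rho*m = 23/100*41 = 9.43.
k = floor(9.43) = 9.

9


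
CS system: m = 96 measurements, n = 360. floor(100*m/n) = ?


100*m/n = 100*96/360 ≈ 26.6667.
floor = 26.

26
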